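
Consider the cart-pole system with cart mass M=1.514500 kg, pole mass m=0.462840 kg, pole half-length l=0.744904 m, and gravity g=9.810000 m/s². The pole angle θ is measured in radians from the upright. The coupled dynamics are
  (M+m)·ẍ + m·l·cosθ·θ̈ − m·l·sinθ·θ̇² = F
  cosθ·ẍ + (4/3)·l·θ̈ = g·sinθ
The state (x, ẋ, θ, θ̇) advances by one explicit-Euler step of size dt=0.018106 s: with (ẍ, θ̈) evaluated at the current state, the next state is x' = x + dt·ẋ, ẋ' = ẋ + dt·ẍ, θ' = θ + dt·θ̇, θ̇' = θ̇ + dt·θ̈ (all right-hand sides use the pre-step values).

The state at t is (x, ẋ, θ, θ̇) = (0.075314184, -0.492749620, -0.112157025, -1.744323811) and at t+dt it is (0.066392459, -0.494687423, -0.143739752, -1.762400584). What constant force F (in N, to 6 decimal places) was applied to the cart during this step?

F = -0.436269 N

ẍ = (ẋ'−ẋ)/dt = (-0.494687423−-0.492749620)/0.018106 = -0.107025
θ̈ = (θ̇'−θ̇)/dt = (-1.762400584−-1.744323811)/0.018106 = -0.998386
sinθ=-0.111922, cosθ=0.993717
F = (M+m)·ẍ + m·l·cosθ·θ̈ − m·l·sinθ·θ̇² = -0.211626 + -0.342052 − -0.117409 = -0.436269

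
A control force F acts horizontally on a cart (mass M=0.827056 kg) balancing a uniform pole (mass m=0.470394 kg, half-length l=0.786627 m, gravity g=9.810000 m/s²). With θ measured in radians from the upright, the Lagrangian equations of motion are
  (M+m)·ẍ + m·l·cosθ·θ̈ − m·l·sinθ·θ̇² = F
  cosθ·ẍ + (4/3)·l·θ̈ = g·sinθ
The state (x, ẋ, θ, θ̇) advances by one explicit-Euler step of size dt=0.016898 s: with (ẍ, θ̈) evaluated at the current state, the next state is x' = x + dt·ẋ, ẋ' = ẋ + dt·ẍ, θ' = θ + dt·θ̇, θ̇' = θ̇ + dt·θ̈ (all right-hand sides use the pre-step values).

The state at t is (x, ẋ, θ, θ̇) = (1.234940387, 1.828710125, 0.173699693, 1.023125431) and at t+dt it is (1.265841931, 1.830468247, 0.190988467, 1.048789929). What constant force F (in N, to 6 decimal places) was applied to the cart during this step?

F = 0.621581 N

ẍ = (ẋ'−ẋ)/dt = (1.830468247−1.828710125)/0.016898 = 0.104043
θ̈ = (θ̇'−θ̇)/dt = (1.048789929−1.023125431)/0.016898 = 1.518789
sinθ=0.172828, cosθ=0.984952
F = (M+m)·ẍ + m·l·cosθ·θ̈ − m·l·sinθ·θ̇² = 0.134991 + 0.553533 − 0.066942 = 0.621581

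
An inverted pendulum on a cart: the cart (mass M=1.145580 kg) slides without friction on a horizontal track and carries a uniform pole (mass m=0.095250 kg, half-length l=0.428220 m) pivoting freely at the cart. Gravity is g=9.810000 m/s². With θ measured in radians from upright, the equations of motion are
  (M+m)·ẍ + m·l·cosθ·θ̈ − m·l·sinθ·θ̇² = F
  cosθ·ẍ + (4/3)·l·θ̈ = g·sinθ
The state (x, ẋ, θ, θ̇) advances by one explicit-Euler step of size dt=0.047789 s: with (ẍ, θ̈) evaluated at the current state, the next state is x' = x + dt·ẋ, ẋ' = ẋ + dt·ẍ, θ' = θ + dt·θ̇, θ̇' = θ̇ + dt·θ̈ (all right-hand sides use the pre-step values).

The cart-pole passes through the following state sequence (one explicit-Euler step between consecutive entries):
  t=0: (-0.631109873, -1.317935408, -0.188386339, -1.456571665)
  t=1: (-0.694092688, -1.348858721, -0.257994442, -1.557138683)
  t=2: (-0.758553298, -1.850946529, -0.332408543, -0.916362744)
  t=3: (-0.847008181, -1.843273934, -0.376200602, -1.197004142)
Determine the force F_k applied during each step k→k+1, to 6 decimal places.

F_0 = -0.871026 N
F_1 = -12.482555 N
F_2 = -0.016022 N

step 0→1:
  ẍ = (ẋ'−ẋ)/dt = (-1.348858721−-1.317935408)/0.047789 = -0.647080
  θ̈ = (θ̇'−θ̇)/dt = (-1.557138683−-1.456571665)/0.047789 = -2.104397
  sinθ=-0.187274, cosθ=0.982308
  F = (M+m)·ẍ + m·l·cosθ·θ̈ − m·l·sinθ·θ̇² = -0.802916 + -0.084315 − -0.016206 = -0.871026
step 1→2:
  ẍ = (ẋ'−ẋ)/dt = (-1.850946529−-1.348858721)/0.047789 = -10.506347
  θ̈ = (θ̇'−θ̇)/dt = (-0.916362744−-1.557138683)/0.047789 = 13.408440
  sinθ=-0.255142, cosθ=0.966904
  F = (M+m)·ẍ + m·l·cosθ·θ̈ − m·l·sinθ·θ̇² = -13.036590 + 0.528802 − -0.025233 = -12.482555
step 2→3:
  ẍ = (ẋ'−ẋ)/dt = (-1.843273934−-1.850946529)/0.047789 = 0.160551
  θ̈ = (θ̇'−θ̇)/dt = (-1.197004142−-0.916362744)/0.047789 = -5.872510
  sinθ=-0.326321, cosθ=0.945259
  F = (M+m)·ẍ + m·l·cosθ·θ̈ − m·l·sinθ·θ̇² = 0.199217 + -0.226416 − -0.011177 = -0.016022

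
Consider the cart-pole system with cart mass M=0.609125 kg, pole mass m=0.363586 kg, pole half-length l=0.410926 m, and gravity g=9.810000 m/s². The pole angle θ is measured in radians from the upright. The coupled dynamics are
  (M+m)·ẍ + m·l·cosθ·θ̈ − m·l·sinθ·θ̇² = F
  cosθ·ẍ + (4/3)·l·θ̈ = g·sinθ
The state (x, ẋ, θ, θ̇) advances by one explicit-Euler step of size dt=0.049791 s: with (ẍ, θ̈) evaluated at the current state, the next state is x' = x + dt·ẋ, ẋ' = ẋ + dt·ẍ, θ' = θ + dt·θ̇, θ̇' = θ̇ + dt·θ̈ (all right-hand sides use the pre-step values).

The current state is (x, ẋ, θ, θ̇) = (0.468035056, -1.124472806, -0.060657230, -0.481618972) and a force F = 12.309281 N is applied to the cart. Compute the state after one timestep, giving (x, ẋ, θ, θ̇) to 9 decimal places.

sinθ=-0.060620041, cosθ=0.998160914
temp = (F + m·l·θ̇²·sinθ)/(M+m) = (12.309281 + -0.002100846)/0.972711 = 12.652452943
θ̈ = (g·sinθ − cosθ·temp)/(l·(4/3 − m·cos²θ/(M+m))) = -33.489395244
ẍ = temp − m·l·θ̈·cosθ/(M+m) = 17.786913366
Euler: x'=0.468035056+0.049791·-1.124472806=0.412046431, ẋ'=-1.124472806+0.049791·17.786913366=-0.238844603
       θ'=-0.060657230+0.049791·-0.481618972=-0.084637520, θ̇'=-0.481618972+0.049791·-33.489395244=-2.149089451

(0.412046431, -0.238844603, -0.084637520, -2.149089451)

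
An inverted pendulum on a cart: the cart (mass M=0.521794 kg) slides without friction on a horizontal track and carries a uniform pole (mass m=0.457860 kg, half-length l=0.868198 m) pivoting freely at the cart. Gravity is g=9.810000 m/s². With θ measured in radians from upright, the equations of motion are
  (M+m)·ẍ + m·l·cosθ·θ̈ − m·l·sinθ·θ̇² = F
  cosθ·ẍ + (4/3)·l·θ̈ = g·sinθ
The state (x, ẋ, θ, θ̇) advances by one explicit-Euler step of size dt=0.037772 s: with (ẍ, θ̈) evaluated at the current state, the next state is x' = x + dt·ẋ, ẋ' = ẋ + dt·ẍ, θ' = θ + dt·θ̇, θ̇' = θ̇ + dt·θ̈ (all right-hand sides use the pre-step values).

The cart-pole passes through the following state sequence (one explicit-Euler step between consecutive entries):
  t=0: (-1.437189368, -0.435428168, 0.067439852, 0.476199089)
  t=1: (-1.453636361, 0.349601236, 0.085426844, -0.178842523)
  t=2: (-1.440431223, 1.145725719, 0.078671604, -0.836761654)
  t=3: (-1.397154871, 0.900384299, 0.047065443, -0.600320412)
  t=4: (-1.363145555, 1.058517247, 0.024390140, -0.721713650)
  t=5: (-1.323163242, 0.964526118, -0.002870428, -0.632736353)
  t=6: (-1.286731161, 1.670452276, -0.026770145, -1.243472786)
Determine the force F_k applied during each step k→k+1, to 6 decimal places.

step 0→1:
  ẍ = (ẋ'−ẋ)/dt = (0.349601236−-0.435428168)/0.037772 = 20.783369
  θ̈ = (θ̇'−θ̇)/dt = (-0.178842523−0.476199089)/0.037772 = -17.341989
  sinθ=0.067389, cosθ=0.997727
  F = (M+m)·ẍ + m·l·cosθ·θ̈ − m·l·sinθ·θ̇² = 20.360510 + -6.877998 − 0.006075 = 13.476438
step 1→2:
  ẍ = (ẋ'−ẋ)/dt = (1.145725719−0.349601236)/0.037772 = 21.077107
  θ̈ = (θ̇'−θ̇)/dt = (-0.836761654−-0.178842523)/0.037772 = -17.418170
  sinθ=0.085323, cosθ=0.996353
  F = (M+m)·ẍ + m·l·cosθ·θ̈ − m·l·sinθ·θ̇² = 20.648272 + -6.898702 − 0.001085 = 13.748485
step 2→3:
  ẍ = (ẋ'−ẋ)/dt = (0.900384299−1.145725719)/0.037772 = -6.495325
  θ̈ = (θ̇'−θ̇)/dt = (-0.600320412−-0.836761654)/0.037772 = 6.259696
  sinθ=0.078590, cosθ=0.996907
  F = (M+m)·ẍ + m·l·cosθ·θ̈ − m·l·sinθ·θ̇² = -6.363171 + 2.480615 − 0.021874 = -3.904430
step 3→4:
  ẍ = (ẋ'−ẋ)/dt = (1.058517247−0.900384299)/0.037772 = 4.186512
  θ̈ = (θ̇'−θ̇)/dt = (-0.721713650−-0.600320412)/0.037772 = -3.213842
  sinθ=0.047048, cosθ=0.998893
  F = (M+m)·ẍ + m·l·cosθ·θ̈ − m·l·sinθ·θ̇² = 4.101334 + -1.276130 − 0.006740 = 2.818464
step 4→5:
  ẍ = (ẋ'−ẋ)/dt = (0.964526118−1.058517247)/0.037772 = -2.488381
  θ̈ = (θ̇'−θ̇)/dt = (-0.632736353−-0.721713650)/0.037772 = 2.355642
  sinθ=0.024388, cosθ=0.999703
  F = (M+m)·ẍ + m·l·cosθ·θ̈ − m·l·sinθ·θ̇² = -2.437752 + 0.936120 − 0.005050 = -1.506682
step 5→6:
  ẍ = (ẋ'−ẋ)/dt = (1.670452276−0.964526118)/0.037772 = 18.689139
  θ̈ = (θ̇'−θ̇)/dt = (-1.243472786−-0.632736353)/0.037772 = -16.169026
  sinθ=-0.002870, cosθ=0.999996
  F = (M+m)·ẍ + m·l·cosθ·θ̈ − m·l·sinθ·θ̇² = 18.308890 + -6.427374 − -0.000457 = 11.881973

F_0 = 13.476438 N
F_1 = 13.748485 N
F_2 = -3.904430 N
F_3 = 2.818464 N
F_4 = -1.506682 N
F_5 = 11.881973 N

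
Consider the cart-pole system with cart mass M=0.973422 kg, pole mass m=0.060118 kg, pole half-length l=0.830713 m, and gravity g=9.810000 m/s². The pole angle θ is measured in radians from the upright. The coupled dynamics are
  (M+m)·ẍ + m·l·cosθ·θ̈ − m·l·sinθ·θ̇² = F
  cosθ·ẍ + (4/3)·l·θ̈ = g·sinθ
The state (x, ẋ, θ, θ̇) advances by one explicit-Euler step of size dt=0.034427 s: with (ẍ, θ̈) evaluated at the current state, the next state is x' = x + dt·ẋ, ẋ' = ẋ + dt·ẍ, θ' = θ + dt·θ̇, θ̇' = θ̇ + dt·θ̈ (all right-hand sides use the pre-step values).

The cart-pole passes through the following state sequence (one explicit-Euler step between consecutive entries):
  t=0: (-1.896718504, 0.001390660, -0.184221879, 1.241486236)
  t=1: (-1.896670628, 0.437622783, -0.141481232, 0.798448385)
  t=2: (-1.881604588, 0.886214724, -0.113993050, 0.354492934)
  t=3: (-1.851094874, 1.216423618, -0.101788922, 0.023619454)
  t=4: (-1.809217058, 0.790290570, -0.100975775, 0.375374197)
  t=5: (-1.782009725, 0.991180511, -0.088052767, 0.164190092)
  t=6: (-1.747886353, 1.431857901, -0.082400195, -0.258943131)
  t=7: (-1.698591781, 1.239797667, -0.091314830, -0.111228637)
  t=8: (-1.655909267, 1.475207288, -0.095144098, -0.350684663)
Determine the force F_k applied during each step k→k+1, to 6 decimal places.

step 0→1:
  ẍ = (ẋ'−ẋ)/dt = (0.437622783−0.001390660)/0.034427 = 12.671221
  θ̈ = (θ̇'−θ̇)/dt = (0.798448385−1.241486236)/0.034427 = -12.868907
  sinθ=-0.183182, cosθ=0.983079
  F = (M+m)·ẍ + m·l·cosθ·θ̈ − m·l·sinθ·θ̇² = 13.096214 + -0.631809 − -0.014100 = 12.478505
step 1→2:
  ẍ = (ẋ'−ẋ)/dt = (0.886214724−0.437622783)/0.034427 = 13.030236
  θ̈ = (θ̇'−θ̇)/dt = (0.354492934−0.798448385)/0.034427 = -12.895560
  sinθ=-0.141010, cosθ=0.990008
  F = (M+m)·ẍ + m·l·cosθ·θ̈ − m·l·sinθ·θ̇² = 13.467270 + -0.637580 − -0.004490 = 12.834180
step 2→3:
  ẍ = (ẋ'−ẋ)/dt = (1.216423618−0.886214724)/0.034427 = 9.591568
  θ̈ = (θ̇'−θ̇)/dt = (0.023619454−0.354492934)/0.034427 = -9.610872
  sinθ=-0.113746, cosθ=0.993510
  F = (M+m)·ẍ + m·l·cosθ·θ̈ − m·l·sinθ·θ̇² = 9.913269 + -0.476860 − -0.000714 = 9.437123
step 3→4:
  ẍ = (ẋ'−ẋ)/dt = (0.790290570−1.216423618)/0.034427 = -12.377873
  θ̈ = (θ̇'−θ̇)/dt = (0.375374197−0.023619454)/0.034427 = 10.217409
  sinθ=-0.101613, cosθ=0.994824
  F = (M+m)·ẍ + m·l·cosθ·θ̈ − m·l·sinθ·θ̇² = -12.793027 + 0.507624 − -0.000003 = -12.285400
step 4→5:
  ẍ = (ẋ'−ẋ)/dt = (0.991180511−0.790290570)/0.034427 = 5.835244
  θ̈ = (θ̇'−θ̇)/dt = (0.164190092−0.375374197)/0.034427 = -6.134258
  sinθ=-0.100804, cosθ=0.994906
  F = (M+m)·ẍ + m·l·cosθ·θ̈ − m·l·sinθ·θ̇² = 6.030958 + -0.304789 − -0.000709 = 5.726878
step 5→6:
  ẍ = (ẋ'−ẋ)/dt = (1.431857901−0.991180511)/0.034427 = 12.800342
  θ̈ = (θ̇'−θ̇)/dt = (-0.258943131−0.164190092)/0.034427 = -12.290738
  sinθ=-0.087939, cosθ=0.996126
  F = (M+m)·ẍ + m·l·cosθ·θ̈ − m·l·sinθ·θ̇² = 13.229666 + -0.611431 − -0.000118 = 12.618353
step 6→7:
  ẍ = (ẋ'−ẋ)/dt = (1.239797667−1.431857901)/0.034427 = -5.578768
  θ̈ = (θ̇'−θ̇)/dt = (-0.111228637−-0.258943131)/0.034427 = 4.290658
  sinθ=-0.082307, cosθ=0.996607
  F = (M+m)·ẍ + m·l·cosθ·θ̈ − m·l·sinθ·θ̇² = -5.765879 + 0.213552 − -0.000276 = -5.552052
step 7→8:
  ẍ = (ẋ'−ẋ)/dt = (1.475207288−1.239797667)/0.034427 = 6.837936
  θ̈ = (θ̇'−θ̇)/dt = (-0.350684663−-0.111228637)/0.034427 = -6.955472
  sinθ=-0.091188, cosθ=0.995834
  F = (M+m)·ẍ + m·l·cosθ·θ̈ − m·l·sinθ·θ̇² = 7.067280 + -0.345915 − -0.000056 = 6.721422

F_0 = 12.478505 N
F_1 = 12.834180 N
F_2 = 9.437123 N
F_3 = -12.285400 N
F_4 = 5.726878 N
F_5 = 12.618353 N
F_6 = -5.552052 N
F_7 = 6.721422 N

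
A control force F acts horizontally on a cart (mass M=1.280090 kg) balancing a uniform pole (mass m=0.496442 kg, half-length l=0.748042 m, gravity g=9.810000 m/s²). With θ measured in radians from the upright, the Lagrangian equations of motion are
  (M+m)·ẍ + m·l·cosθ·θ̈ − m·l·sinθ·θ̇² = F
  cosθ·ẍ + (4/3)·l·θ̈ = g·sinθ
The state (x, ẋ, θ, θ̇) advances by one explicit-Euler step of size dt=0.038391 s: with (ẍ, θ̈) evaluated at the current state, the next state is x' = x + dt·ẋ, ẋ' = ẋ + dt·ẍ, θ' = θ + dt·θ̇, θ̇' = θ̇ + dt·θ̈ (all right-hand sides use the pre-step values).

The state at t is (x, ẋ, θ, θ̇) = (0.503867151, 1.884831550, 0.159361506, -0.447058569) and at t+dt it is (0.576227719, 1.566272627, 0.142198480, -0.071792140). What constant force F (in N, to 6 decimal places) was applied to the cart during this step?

F = -11.169008 N

ẍ = (ẋ'−ẋ)/dt = (1.566272627−1.884831550)/0.038391 = -8.297750
θ̈ = (θ̇'−θ̇)/dt = (-0.071792140−-0.447058569)/0.038391 = 9.774854
sinθ=0.158688, cosθ=0.987329
F = (M+m)·ẍ + m·l·cosθ·θ̈ − m·l·sinθ·θ̇² = -14.741219 + 3.583988 − 0.011778 = -11.169008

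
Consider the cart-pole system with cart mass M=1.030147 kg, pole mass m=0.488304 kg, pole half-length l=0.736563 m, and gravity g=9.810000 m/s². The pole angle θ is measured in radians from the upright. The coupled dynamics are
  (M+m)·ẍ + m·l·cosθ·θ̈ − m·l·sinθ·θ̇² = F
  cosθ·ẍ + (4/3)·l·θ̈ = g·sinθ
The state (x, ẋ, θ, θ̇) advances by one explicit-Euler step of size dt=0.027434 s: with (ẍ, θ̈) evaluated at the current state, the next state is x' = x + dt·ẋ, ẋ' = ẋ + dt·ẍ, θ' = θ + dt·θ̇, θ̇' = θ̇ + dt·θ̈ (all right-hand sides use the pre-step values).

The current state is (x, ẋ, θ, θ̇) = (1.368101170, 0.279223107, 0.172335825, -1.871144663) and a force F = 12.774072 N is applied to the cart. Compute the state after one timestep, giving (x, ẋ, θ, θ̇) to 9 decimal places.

sinθ=0.171484039, cosθ=0.985186898
temp = (F + m·l·θ̇²·sinθ)/(M+m) = (12.774072 + 0.215942744)/1.518451 = 8.554780328
θ̈ = (g·sinθ − cosθ·temp)/(l·(4/3 − m·cos²θ/(M+m))) = -8.968268500
ẍ = temp − m·l·θ̈·cosθ/(M+m) = 10.647575037
Euler: x'=1.368101170+0.027434·0.279223107=1.375761377, ẋ'=0.279223107+0.027434·10.647575037=0.571328681
       θ'=0.172335825+0.027434·-1.871144663=0.121002842, θ̇'=-1.871144663+0.027434·-8.968268500=-2.117180141

(1.375761377, 0.571328681, 0.121002842, -2.117180141)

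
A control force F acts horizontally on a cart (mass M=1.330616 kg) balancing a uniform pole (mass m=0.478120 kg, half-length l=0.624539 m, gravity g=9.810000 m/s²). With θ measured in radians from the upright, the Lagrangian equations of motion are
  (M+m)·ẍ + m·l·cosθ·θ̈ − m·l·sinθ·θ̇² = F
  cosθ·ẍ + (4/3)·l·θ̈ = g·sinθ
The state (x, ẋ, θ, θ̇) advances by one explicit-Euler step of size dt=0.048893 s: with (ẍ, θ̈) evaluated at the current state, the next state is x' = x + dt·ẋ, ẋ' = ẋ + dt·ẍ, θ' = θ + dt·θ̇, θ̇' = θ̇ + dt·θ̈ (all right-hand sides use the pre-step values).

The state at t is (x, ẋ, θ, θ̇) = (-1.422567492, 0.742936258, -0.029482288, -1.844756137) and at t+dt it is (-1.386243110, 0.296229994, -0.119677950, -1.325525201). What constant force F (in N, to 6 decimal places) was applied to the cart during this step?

ẍ = (ẋ'−ẋ)/dt = (0.296229994−0.742936258)/0.048893 = -9.136405
θ̈ = (θ̇'−θ̇)/dt = (-1.325525201−-1.844756137)/0.048893 = 10.619740
sinθ=-0.029478, cosθ=0.999565
F = (M+m)·ẍ + m·l·cosθ·θ̈ − m·l·sinθ·θ̇² = -16.525345 + 3.169725 − -0.029955 = -13.325665

F = -13.325665 N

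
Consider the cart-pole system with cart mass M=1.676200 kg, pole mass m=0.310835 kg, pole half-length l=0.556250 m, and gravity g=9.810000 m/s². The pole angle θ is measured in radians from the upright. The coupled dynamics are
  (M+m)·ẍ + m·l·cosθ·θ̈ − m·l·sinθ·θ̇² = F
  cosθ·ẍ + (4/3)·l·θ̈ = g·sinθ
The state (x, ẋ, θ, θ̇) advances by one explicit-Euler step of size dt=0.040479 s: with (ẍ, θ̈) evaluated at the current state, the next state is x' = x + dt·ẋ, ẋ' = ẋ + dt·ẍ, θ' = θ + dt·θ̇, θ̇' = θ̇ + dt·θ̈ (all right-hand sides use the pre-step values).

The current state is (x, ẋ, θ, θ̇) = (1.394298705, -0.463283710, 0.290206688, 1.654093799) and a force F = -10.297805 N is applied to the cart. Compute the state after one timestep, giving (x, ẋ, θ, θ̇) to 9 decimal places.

sinθ=0.286150277, cosθ=0.958184752
temp = (F + m·l·θ̇²·sinθ)/(M+m) = (-10.297805 + 0.135367490)/1.987035 = -5.114372676
θ̈ = (g·sinθ − cosθ·temp)/(l·(4/3 − m·cos²θ/(M+m))) = 11.646903875
ẍ = temp − m·l·θ̈·cosθ/(M+m) = -6.085450794
Euler: x'=1.394298705+0.040479·-0.463283710=1.375545444, ẋ'=-0.463283710+0.040479·-6.085450794=-0.709616673
       θ'=0.290206688+0.040479·1.654093799=0.357162751, θ̇'=1.654093799+0.040479·11.646903875=2.125548821

(1.375545444, -0.709616673, 0.357162751, 2.125548821)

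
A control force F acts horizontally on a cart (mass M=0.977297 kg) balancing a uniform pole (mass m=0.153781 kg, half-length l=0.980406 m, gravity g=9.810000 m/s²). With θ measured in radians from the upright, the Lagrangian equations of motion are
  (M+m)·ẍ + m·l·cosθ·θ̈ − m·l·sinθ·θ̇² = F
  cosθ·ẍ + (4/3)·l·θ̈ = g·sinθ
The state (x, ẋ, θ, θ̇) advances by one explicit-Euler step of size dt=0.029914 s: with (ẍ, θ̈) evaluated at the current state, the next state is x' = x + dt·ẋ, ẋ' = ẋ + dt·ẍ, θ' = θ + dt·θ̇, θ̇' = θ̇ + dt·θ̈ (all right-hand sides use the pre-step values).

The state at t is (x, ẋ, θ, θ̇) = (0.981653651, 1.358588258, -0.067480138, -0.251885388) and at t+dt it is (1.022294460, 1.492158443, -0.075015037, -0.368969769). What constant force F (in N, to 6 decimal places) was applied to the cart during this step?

ẍ = (ẋ'−ẋ)/dt = (1.492158443−1.358588258)/0.029914 = 4.465140
θ̈ = (θ̇'−θ̇)/dt = (-0.368969769−-0.251885388)/0.029914 = -3.914033
sinθ=-0.067429, cosθ=0.997724
F = (M+m)·ẍ + m·l·cosθ·θ̈ − m·l·sinθ·θ̇² = 5.050421 + -0.588767 − -0.000645 = 4.462299

F = 4.462299 N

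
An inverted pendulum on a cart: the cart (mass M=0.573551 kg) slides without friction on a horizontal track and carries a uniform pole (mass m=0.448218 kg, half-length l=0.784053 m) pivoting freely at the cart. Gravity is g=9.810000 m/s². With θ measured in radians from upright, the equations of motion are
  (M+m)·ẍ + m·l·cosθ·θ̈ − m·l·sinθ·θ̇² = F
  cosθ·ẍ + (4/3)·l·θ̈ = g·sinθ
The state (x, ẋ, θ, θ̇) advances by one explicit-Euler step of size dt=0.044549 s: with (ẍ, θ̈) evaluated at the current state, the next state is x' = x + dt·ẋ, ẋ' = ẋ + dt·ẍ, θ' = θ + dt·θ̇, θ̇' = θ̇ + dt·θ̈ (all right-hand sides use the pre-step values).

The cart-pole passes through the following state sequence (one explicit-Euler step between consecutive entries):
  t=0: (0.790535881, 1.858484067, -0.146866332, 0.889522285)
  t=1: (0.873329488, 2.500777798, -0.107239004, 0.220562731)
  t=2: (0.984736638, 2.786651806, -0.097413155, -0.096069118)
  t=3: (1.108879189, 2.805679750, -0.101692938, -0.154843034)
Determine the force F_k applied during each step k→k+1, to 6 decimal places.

step 0→1:
  ẍ = (ẋ'−ẋ)/dt = (2.500777798−1.858484067)/0.044549 = 14.417691
  θ̈ = (θ̇'−θ̇)/dt = (0.220562731−0.889522285)/0.044549 = -15.016264
  sinθ=-0.146339, cosθ=0.989235
  F = (M+m)·ẍ + m·l·cosθ·θ̈ − m·l·sinθ·θ̇² = 14.731550 + -5.220305 − -0.040692 = 9.551937
step 1→2:
  ẍ = (ẋ'−ẋ)/dt = (2.786651806−2.500777798)/0.044549 = 6.417069
  θ̈ = (θ̇'−θ̇)/dt = (-0.096069118−0.220562731)/0.044549 = -7.107496
  sinθ=-0.107034, cosθ=0.994255
  F = (M+m)·ẍ + m·l·cosθ·θ̈ − m·l·sinθ·θ̇² = 6.556762 + -2.483415 − -0.001830 = 4.075177
step 2→3:
  ẍ = (ẋ'−ẋ)/dt = (2.805679750−2.786651806)/0.044549 = 0.427124
  θ̈ = (θ̇'−θ̇)/dt = (-0.154843034−-0.096069118)/0.044549 = -1.319309
  sinθ=-0.097259, cosθ=0.995259
  F = (M+m)·ẍ + m·l·cosθ·θ̈ − m·l·sinθ·θ̇² = 0.436422 + -0.461442 − -0.000315 = -0.024705

F_0 = 9.551937 N
F_1 = 4.075177 N
F_2 = -0.024705 N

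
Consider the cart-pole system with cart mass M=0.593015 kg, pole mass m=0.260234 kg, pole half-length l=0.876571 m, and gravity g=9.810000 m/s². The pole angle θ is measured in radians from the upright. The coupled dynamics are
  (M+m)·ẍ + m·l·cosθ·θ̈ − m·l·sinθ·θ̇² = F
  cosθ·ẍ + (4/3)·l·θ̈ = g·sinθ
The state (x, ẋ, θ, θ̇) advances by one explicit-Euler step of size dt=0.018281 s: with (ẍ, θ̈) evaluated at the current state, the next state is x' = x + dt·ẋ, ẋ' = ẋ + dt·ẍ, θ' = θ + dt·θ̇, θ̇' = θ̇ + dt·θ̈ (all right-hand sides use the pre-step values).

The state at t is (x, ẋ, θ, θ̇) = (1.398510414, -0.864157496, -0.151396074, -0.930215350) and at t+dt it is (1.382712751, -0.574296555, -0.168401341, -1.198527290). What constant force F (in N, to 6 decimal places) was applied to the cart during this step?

ẍ = (ẋ'−ẋ)/dt = (-0.574296555−-0.864157496)/0.018281 = 15.855858
θ̈ = (θ̇'−θ̇)/dt = (-1.198527290−-0.930215350)/0.018281 = -14.677093
sinθ=-0.150818, cosθ=0.988561
F = (M+m)·ẍ + m·l·cosθ·θ̈ − m·l·sinθ·θ̇² = 13.528995 + -3.309748 − -0.029770 = 10.249017

F = 10.249017 N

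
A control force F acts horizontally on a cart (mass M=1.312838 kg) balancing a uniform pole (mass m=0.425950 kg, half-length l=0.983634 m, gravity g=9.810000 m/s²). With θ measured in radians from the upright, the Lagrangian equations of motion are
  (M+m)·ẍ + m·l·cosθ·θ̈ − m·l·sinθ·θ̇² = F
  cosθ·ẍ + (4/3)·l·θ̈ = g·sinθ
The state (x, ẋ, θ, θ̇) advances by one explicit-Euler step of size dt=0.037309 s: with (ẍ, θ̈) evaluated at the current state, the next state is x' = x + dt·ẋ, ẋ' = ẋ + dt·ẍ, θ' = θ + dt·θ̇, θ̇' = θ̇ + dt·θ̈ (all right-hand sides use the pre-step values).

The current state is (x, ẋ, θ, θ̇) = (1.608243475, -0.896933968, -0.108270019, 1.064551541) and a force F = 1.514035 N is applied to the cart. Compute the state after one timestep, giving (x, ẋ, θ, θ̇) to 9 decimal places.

sinθ=-0.108058612, cosθ=0.994144525
temp = (F + m·l·θ̇²·sinθ)/(M+m) = (1.514035 + -0.051307981)/1.738788 = 0.841233675
θ̈ = (g·sinθ − cosθ·temp)/(l·(4/3 − m·cos²θ/(M+m))) = -1.766745059
ẍ = temp − m·l·θ̈·cosθ/(M+m) = 1.264456353
Euler: x'=1.608243475+0.037309·-0.896933968=1.574779766, ẋ'=-0.896933968+0.037309·1.264456353=-0.849758366
       θ'=-0.108270019+0.037309·1.064551541=-0.068552666, θ̇'=1.064551541+0.037309·-1.766745059=0.998636050

(1.574779766, -0.849758366, -0.068552666, 0.998636050)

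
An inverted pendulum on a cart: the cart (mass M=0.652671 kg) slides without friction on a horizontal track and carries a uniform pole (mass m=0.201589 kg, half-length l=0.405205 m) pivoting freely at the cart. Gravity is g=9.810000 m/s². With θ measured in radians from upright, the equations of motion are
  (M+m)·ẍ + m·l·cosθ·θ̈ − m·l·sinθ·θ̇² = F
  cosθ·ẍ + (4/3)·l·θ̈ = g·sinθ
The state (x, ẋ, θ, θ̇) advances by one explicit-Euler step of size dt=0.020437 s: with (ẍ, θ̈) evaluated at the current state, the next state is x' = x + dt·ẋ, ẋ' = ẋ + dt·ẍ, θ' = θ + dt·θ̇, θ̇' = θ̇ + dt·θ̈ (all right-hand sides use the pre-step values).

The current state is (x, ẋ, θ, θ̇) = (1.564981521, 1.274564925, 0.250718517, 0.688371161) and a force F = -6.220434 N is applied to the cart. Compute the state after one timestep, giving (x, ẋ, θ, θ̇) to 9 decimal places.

(1.591029804, 1.086158413, 0.264786758, 1.118258569)

sinθ=0.248100075, cosθ=0.968734408
temp = (F + m·l·θ̇²·sinθ)/(M+m) = (-6.220434 + 0.009603153)/0.854260 = -7.270422175
θ̈ = (g·sinθ − cosθ·temp)/(l·(4/3 − m·cos²θ/(M+m))) = 21.034760890
ẍ = temp − m·l·θ̈·cosθ/(M+m) = -9.218892786
Euler: x'=1.564981521+0.020437·1.274564925=1.591029804, ẋ'=1.274564925+0.020437·-9.218892786=1.086158413
       θ'=0.250718517+0.020437·0.688371161=0.264786758, θ̇'=0.688371161+0.020437·21.034760890=1.118258569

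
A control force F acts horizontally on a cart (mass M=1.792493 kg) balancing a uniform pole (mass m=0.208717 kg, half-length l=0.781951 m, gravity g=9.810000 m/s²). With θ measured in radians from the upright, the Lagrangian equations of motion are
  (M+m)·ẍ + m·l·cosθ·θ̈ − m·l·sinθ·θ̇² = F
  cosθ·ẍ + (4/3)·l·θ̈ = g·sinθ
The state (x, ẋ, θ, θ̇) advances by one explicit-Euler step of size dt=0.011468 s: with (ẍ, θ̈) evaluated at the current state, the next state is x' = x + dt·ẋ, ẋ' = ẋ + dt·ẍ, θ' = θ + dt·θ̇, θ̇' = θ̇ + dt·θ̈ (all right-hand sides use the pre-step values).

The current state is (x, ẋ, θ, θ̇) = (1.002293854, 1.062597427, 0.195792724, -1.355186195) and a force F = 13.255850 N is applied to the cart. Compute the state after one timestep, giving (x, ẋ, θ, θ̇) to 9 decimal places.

sinθ=0.194544174, cosθ=0.980893758
temp = (F + m·l·θ̇²·sinθ)/(M+m) = (13.255850 + 0.058311408)/2.001210 = 6.653055606
θ̈ = (g·sinθ − cosθ·temp)/(l·(4/3 − m·cos²θ/(M+m))) = -4.789232771
ẍ = temp − m·l·θ̈·cosθ/(M+m) = 7.036173657
Euler: x'=1.002293854+0.011468·1.062597427=1.014479721, ẋ'=1.062597427+0.011468·7.036173657=1.143288266
       θ'=0.195792724+0.011468·-1.355186195=0.180251449, θ̇'=-1.355186195+0.011468·-4.789232771=-1.410109116

(1.014479721, 1.143288266, 0.180251449, -1.410109116)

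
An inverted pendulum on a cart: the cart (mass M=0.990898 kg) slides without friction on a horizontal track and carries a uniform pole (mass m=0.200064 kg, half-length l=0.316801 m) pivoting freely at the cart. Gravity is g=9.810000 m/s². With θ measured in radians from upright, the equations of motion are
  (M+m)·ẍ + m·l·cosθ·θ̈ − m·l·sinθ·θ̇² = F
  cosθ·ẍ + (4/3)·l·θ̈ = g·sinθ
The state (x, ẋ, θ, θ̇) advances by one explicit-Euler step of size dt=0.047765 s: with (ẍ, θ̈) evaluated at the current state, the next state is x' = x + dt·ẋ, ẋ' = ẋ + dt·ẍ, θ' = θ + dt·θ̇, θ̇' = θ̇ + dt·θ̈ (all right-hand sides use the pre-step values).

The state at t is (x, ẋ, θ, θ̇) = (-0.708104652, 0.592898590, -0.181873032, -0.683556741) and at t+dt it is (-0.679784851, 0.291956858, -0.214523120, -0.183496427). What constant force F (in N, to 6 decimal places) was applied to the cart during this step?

F = -6.845661 N

ẍ = (ẋ'−ẋ)/dt = (0.291956858−0.592898590)/0.047765 = -6.300465
θ̈ = (θ̇'−θ̇)/dt = (-0.183496427−-0.683556741)/0.047765 = 10.469179
sinθ=-0.180872, cosθ=0.983507
F = (M+m)·ẍ + m·l·cosθ·θ̈ − m·l·sinθ·θ̇² = -7.503615 + 0.652597 − -0.005356 = -6.845661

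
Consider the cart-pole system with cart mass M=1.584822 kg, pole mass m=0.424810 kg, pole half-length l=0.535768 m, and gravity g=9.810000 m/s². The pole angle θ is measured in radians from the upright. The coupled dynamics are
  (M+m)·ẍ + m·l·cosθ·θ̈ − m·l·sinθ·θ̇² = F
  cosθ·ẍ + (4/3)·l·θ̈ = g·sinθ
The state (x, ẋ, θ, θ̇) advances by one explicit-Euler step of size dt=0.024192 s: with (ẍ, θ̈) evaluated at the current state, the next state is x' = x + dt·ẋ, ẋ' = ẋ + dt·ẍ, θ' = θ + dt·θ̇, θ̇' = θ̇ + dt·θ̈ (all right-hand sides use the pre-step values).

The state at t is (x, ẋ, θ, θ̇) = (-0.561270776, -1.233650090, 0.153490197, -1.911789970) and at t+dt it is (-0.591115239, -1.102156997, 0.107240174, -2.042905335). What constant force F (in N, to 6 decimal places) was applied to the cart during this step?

F = 9.576925 N

ẍ = (ẋ'−ẋ)/dt = (-1.102156997−-1.233650090)/0.024192 = 5.435396
θ̈ = (θ̇'−θ̇)/dt = (-2.042905335−-1.911789970)/0.024192 = -5.419782
sinθ=0.152888, cosθ=0.988243
F = (M+m)·ẍ + m·l·cosθ·θ̈ − m·l·sinθ·θ̇² = 10.923145 + -1.219038 − 0.127182 = 9.576925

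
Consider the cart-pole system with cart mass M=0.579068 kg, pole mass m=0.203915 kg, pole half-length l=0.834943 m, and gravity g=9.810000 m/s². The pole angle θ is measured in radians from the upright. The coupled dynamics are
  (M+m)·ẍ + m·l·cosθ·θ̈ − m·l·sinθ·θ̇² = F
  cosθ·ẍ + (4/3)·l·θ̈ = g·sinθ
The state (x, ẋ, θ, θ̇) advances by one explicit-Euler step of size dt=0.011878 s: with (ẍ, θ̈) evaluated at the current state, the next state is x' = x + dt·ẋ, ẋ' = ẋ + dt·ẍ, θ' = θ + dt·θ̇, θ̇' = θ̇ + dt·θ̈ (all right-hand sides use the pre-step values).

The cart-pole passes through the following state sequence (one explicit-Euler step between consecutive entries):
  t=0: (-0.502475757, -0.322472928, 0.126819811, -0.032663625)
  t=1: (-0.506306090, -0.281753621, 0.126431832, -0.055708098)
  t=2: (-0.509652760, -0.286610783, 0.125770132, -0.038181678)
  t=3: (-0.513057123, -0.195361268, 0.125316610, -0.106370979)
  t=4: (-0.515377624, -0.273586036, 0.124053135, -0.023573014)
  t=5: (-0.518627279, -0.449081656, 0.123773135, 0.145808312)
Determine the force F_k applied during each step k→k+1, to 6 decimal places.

step 0→1:
  ẍ = (ẋ'−ẋ)/dt = (-0.281753621−-0.322472928)/0.011878 = 3.428128
  θ̈ = (θ̇'−θ̇)/dt = (-0.055708098−-0.032663625)/0.011878 = -1.940097
  sinθ=0.126480, cosθ=0.991969
  F = (M+m)·ẍ + m·l·cosθ·θ̈ − m·l·sinθ·θ̇² = 2.684166 + -0.327663 − 0.000023 = 2.356480
step 1→2:
  ẍ = (ẋ'−ẋ)/dt = (-0.286610783−-0.281753621)/0.011878 = -0.408921
  θ̈ = (θ̇'−θ̇)/dt = (-0.038181678−-0.055708098)/0.011878 = 1.475536
  sinθ=0.126095, cosθ=0.992018
  F = (M+m)·ẍ + m·l·cosθ·θ̈ − m·l·sinθ·θ̇² = -0.320178 + 0.249216 − 0.000067 = -0.071029
step 2→3:
  ẍ = (ẋ'−ẋ)/dt = (-0.195361268−-0.286610783)/0.011878 = 7.682229
  θ̈ = (θ̇'−θ̇)/dt = (-0.106370979−-0.038181678)/0.011878 = -5.740807
  sinθ=0.125439, cosθ=0.992101
  F = (M+m)·ẍ + m·l·cosθ·θ̈ − m·l·sinθ·θ̇² = 6.015055 + -0.969695 − 0.000031 = 5.045329
step 3→4:
  ẍ = (ẋ'−ẋ)/dt = (-0.273586036−-0.195361268)/0.011878 = -6.585685
  θ̈ = (θ̇'−θ̇)/dt = (-0.023573014−-0.106370979)/0.011878 = 6.970699
  sinθ=0.124989, cosθ=0.992158
  F = (M+m)·ẍ + m·l·cosθ·θ̈ − m·l·sinθ·θ̇² = -5.156480 + 1.177506 − 0.000241 = -3.979214
step 4→5:
  ẍ = (ẋ'−ẋ)/dt = (-0.449081656−-0.273586036)/0.011878 = -14.774846
  θ̈ = (θ̇'−θ̇)/dt = (0.145808312−-0.023573014)/0.011878 = 14.260088
  sinθ=0.123735, cosθ=0.992315
  F = (M+m)·ẍ + m·l·cosθ·θ̈ − m·l·sinθ·θ̇² = -11.568453 + 2.409228 − 0.000012 = -9.159237

F_0 = 2.356480 N
F_1 = -0.071029 N
F_2 = 5.045329 N
F_3 = -3.979214 N
F_4 = -9.159237 N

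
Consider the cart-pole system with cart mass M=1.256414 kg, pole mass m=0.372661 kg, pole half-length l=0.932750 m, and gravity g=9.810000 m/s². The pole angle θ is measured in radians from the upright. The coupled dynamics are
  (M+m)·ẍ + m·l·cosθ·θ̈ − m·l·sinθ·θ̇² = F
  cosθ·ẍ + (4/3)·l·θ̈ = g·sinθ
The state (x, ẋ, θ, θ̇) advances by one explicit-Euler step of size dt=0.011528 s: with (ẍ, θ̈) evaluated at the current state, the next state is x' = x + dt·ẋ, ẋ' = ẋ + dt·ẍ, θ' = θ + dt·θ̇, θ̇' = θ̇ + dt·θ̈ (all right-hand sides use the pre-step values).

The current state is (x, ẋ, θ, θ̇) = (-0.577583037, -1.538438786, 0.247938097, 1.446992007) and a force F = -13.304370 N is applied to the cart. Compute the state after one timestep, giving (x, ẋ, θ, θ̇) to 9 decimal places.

(-0.595318159, -1.654680051, 0.264619021, 1.559915760)

sinθ=0.245405631, cosθ=0.969420485
temp = (F + m·l·θ̇²·sinθ)/(M+m) = (-13.304370 + 0.178605978)/1.629075 = -8.057188295
θ̈ = (g·sinθ − cosθ·temp)/(l·(4/3 − m·cos²θ/(M+m))) = 9.795606619
ẍ = temp − m·l·θ̈·cosθ/(M+m) = -10.083385222
Euler: x'=-0.577583037+0.011528·-1.538438786=-0.595318159, ẋ'=-1.538438786+0.011528·-10.083385222=-1.654680051
       θ'=0.247938097+0.011528·1.446992007=0.264619021, θ̇'=1.446992007+0.011528·9.795606619=1.559915760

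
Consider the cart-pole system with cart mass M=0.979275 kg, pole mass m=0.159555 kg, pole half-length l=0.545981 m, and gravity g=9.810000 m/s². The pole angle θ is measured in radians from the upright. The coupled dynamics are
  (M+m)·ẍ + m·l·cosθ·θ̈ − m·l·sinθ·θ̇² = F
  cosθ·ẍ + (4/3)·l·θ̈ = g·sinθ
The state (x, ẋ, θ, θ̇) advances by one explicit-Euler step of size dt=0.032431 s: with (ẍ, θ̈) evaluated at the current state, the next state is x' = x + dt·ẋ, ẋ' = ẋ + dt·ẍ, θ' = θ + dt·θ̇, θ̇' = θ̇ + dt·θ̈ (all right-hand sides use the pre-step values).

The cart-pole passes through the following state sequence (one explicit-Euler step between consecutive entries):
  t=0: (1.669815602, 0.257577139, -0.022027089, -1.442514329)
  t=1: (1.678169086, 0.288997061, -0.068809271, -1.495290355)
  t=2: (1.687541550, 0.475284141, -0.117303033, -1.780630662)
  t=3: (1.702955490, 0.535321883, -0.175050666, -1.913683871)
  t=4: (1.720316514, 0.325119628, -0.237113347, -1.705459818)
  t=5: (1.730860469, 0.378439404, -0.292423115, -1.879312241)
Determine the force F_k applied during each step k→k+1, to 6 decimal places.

F_0 = 0.965589 N
F_1 = 5.790303 N
F_2 = 1.785637 N
F_3 = -6.775021 N
F_4 = 1.477943 N

step 0→1:
  ẍ = (ẋ'−ẋ)/dt = (0.288997061−0.257577139)/0.032431 = 0.968824
  θ̈ = (θ̇'−θ̇)/dt = (-1.495290355−-1.442514329)/0.032431 = -1.627333
  sinθ=-0.022025, cosθ=0.999757
  F = (M+m)·ẍ + m·l·cosθ·θ̈ − m·l·sinθ·θ̇² = 1.103326 + -0.141729 − -0.003993 = 0.965589
step 1→2:
  ẍ = (ẋ'−ẋ)/dt = (0.475284141−0.288997061)/0.032431 = 5.744105
  θ̈ = (θ̇'−θ̇)/dt = (-1.780630662−-1.495290355)/0.032431 = -8.798381
  sinθ=-0.068755, cosθ=0.997634
  F = (M+m)·ẍ + m·l·cosθ·θ̈ − m·l·sinθ·θ̇² = 6.541559 + -0.764648 − -0.013392 = 5.790303
step 2→3:
  ẍ = (ẋ'−ẋ)/dt = (0.535321883−0.475284141)/0.032431 = 1.851245
  θ̈ = (θ̇'−θ̇)/dt = (-1.913683871−-1.780630662)/0.032431 = -4.102655
  sinθ=-0.117034, cosθ=0.993128
  F = (M+m)·ẍ + m·l·cosθ·θ̈ − m·l·sinθ·θ̇² = 2.108254 + -0.354943 − -0.032326 = 1.785637
step 3→4:
  ẍ = (ẋ'−ẋ)/dt = (0.325119628−0.535321883)/0.032431 = -6.481522
  θ̈ = (θ̇'−θ̇)/dt = (-1.705459818−-1.913683871)/0.032431 = 6.420525
  sinθ=-0.174158, cosθ=0.984718
  F = (M+m)·ẍ + m·l·cosθ·θ̈ − m·l·sinθ·θ̇² = -7.381352 + 0.550770 − -0.055561 = -6.775021
step 4→5:
  ẍ = (ẋ'−ẋ)/dt = (0.378439404−0.325119628)/0.032431 = 1.644099
  θ̈ = (θ̇'−θ̇)/dt = (-1.879312241−-1.705459818)/0.032431 = -5.360686
  sinθ=-0.234898, cosθ=0.972020
  F = (M+m)·ẍ + m·l·cosθ·θ̈ − m·l·sinθ·θ̇² = 1.872349 + -0.453924 − -0.059518 = 1.477943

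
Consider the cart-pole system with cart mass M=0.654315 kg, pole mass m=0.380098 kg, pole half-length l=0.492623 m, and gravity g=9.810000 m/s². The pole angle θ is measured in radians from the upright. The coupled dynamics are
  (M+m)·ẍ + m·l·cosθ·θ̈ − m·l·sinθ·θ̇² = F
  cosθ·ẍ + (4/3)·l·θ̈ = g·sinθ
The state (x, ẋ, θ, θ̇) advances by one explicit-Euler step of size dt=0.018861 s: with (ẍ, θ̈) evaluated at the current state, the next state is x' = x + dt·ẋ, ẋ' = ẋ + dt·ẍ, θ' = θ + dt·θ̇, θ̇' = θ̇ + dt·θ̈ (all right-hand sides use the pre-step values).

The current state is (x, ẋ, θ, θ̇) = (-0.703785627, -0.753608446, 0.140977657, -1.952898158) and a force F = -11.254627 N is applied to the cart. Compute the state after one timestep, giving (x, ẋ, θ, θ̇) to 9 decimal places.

sinθ=0.140511139, cosθ=0.990079098
temp = (F + m·l·θ̇²·sinθ)/(M+m) = (-11.254627 + 0.100341414)/1.034413 = -10.783203214
θ̈ = (g·sinθ − cosθ·temp)/(l·(4/3 − m·cos²θ/(M+m))) = 25.145848707
ẍ = temp − m·l·θ̈·cosθ/(M+m) = -15.289839294
Euler: x'=-0.703785627+0.018861·-0.753608446=-0.717999436, ẋ'=-0.753608446+0.018861·-15.289839294=-1.041990105
       θ'=0.140977657+0.018861·-1.952898158=0.104144045, θ̇'=-1.952898158+0.018861·25.145848707=-1.478622306

(-0.717999436, -1.041990105, 0.104144045, -1.478622306)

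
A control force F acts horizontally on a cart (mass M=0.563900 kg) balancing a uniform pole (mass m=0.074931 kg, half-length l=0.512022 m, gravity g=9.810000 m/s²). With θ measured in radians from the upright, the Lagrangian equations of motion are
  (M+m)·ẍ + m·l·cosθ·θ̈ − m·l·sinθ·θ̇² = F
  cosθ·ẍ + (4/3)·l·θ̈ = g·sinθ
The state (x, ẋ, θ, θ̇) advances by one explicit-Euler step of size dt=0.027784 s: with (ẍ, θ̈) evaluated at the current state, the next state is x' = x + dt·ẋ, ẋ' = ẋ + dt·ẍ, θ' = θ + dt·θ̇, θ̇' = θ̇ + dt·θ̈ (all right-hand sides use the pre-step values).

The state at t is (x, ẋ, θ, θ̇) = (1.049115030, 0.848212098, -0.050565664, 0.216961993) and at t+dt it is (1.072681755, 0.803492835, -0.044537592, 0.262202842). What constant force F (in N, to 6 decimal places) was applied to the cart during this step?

ẍ = (ẋ'−ẋ)/dt = (0.803492835−0.848212098)/0.027784 = -1.609533
θ̈ = (θ̇'−θ̇)/dt = (0.262202842−0.216961993)/0.027784 = 1.628306
sinθ=-0.050544, cosθ=0.998722
F = (M+m)·ẍ + m·l·cosθ·θ̈ − m·l·sinθ·θ̇² = -1.028220 + 0.062392 − -0.000091 = -0.965736

F = -0.965736 N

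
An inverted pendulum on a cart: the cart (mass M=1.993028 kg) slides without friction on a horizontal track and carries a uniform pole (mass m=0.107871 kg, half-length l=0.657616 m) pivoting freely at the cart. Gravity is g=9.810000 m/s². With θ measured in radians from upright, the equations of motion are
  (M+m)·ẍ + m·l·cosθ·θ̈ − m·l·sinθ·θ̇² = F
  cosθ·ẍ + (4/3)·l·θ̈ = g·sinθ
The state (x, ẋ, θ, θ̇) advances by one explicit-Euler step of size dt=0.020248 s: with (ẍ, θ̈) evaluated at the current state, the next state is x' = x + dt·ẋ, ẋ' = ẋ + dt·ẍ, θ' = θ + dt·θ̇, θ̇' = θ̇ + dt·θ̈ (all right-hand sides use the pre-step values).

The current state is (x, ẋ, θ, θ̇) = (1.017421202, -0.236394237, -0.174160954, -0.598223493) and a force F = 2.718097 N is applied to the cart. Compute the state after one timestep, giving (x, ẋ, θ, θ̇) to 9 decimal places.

(1.012634691, -0.207869333, -0.186273783, -0.669518358)

sinθ=-0.173281846, cosθ=0.984872277
temp = (F + m·l·θ̇²·sinθ)/(M+m) = (2.718097 + -0.004399031)/2.100899 = 1.291684164
θ̈ = (g·sinθ − cosθ·temp)/(l·(4/3 − m·cos²θ/(M+m))) = -3.521081849
ẍ = temp − m·l·θ̈·cosθ/(M+m) = 1.408776356
Euler: x'=1.017421202+0.020248·-0.236394237=1.012634691, ẋ'=-0.236394237+0.020248·1.408776356=-0.207869333
       θ'=-0.174160954+0.020248·-0.598223493=-0.186273783, θ̇'=-0.598223493+0.020248·-3.521081849=-0.669518358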